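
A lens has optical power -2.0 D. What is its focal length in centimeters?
f = 1/P = -50 cm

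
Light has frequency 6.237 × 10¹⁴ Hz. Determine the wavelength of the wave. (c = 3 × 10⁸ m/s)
λ = c/f = 481 nm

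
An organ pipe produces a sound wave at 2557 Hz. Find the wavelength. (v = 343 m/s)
λ = v/f = 0.1341 m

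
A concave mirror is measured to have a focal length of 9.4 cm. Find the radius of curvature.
R = 2|f| = 18.8 cm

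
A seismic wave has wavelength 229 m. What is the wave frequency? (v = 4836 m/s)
f = v/λ = 21.12 Hz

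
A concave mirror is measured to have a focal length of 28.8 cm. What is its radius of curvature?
R = 2|f| = 57.6 cm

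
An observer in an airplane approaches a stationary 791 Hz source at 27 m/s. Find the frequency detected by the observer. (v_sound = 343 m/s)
f_obs = f·(v + v_o)/v = 853.3 Hz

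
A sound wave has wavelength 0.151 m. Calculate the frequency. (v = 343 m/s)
f = v/λ = 2272 Hz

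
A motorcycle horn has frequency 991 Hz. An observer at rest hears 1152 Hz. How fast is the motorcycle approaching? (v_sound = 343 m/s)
v_s = v·(1 − f/f_obs) = 47.94 m/s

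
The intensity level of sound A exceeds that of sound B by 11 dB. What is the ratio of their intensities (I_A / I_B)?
I_A/I_B = 10^(Δβ/10) = 12.59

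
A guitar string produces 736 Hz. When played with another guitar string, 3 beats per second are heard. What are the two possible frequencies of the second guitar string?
f₂ = 736 ± 3 Hz → 739 Hz or 733 Hz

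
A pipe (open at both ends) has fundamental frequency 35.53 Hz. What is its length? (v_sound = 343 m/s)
L = v/(2f₁) = 4.827 m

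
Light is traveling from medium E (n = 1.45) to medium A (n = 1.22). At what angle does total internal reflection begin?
θc = arcsin(n₂/n₁) = 57.29°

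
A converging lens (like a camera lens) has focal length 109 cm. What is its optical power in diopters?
P = 1/f = 0.9174 D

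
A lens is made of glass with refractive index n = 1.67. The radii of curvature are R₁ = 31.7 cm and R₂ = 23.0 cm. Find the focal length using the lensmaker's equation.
1/f = (n − 1)(1/R₁ − 1/R₂) → f = -125.1 cm (diverging lens)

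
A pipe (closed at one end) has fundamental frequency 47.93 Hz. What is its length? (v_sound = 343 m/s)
L = v/(4f₁) = 1.789 m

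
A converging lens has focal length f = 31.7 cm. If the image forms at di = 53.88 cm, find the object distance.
1/do = 1/f − 1/di → do = 77.01 cm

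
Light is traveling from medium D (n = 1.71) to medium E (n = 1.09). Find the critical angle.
θc = arcsin(n₂/n₁) = 39.6°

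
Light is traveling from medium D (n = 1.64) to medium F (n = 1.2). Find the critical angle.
θc = arcsin(n₂/n₁) = 47.03°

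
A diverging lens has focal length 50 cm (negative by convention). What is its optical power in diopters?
P = 1/f = -2 D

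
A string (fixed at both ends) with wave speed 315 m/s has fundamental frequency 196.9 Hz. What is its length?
L = v/(2f₁) = 0.7999 m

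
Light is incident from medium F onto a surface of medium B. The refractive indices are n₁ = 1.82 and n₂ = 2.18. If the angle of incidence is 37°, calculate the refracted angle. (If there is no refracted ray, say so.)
sin θ₂ = (n₁/n₂)·sin θ₁ = 0.5024 → θ₂ = 30.16°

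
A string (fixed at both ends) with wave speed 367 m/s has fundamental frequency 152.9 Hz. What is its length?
L = v/(2f₁) = 1.2 m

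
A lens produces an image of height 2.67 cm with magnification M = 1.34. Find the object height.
ho = |hi|/|M| = 1.993 cm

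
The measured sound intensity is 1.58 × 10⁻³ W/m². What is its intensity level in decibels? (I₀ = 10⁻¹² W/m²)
β = 10·log₁₀(I/I₀) = 91.99 dB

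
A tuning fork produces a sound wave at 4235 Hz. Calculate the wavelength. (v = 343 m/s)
λ = v/f = 0.08099 m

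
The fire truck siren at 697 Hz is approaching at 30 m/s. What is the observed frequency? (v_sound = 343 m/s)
f_obs = f·v/(v − v_s) = 763.8 Hz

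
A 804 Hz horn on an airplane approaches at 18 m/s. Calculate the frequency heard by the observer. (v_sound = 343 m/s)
f_obs = f·v/(v − v_s) = 848.5 Hz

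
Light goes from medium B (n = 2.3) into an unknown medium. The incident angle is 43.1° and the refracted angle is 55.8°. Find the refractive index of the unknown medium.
n₂ = n₁·sin θ₁ / sin θ₂ = 1.9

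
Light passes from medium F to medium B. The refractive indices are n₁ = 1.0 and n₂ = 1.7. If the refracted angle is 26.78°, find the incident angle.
sin θ₁ = (n₂/n₁)·sin θ₂ → θ₁ = 49.99°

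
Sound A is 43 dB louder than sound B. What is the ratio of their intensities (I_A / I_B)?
I_A/I_B = 10^(Δβ/10) = 19950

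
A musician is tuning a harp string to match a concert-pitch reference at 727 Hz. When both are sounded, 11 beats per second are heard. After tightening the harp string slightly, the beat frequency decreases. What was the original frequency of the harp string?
716 Hz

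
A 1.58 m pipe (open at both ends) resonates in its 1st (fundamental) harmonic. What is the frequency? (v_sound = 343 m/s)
fₙ = nv/(2L) = 108.5 Hz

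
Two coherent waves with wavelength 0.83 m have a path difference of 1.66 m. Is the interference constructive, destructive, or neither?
constructive — path difference = 2λ, a whole number of wavelengths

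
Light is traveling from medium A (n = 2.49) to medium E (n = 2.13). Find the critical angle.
θc = arcsin(n₂/n₁) = 58.81°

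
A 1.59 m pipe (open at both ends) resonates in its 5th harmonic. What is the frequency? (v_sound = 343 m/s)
fₙ = nv/(2L) = 539.3 Hz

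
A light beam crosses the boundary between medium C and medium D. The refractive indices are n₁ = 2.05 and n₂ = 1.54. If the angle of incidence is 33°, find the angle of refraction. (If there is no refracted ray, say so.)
sin θ₂ = (n₁/n₂)·sin θ₁ = 0.725 → θ₂ = 46.47°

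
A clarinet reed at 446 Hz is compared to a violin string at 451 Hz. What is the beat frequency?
5 Hz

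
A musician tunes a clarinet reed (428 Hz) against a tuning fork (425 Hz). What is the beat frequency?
3 Hz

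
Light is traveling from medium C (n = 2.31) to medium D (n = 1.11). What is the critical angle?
θc = arcsin(n₂/n₁) = 28.72°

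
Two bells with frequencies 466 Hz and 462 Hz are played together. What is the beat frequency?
4 Hz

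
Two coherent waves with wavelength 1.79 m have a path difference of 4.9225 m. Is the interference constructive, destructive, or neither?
neither (partial) — path difference = 2.75λ, neither a whole number of wavelengths nor an odd multiple of λ/2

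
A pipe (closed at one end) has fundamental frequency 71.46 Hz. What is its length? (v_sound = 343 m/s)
L = v/(4f₁) = 1.2 m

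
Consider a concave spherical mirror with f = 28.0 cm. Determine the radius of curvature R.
R = 2|f| = 56 cm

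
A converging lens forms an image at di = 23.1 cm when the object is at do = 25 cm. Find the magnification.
M = −di/do = -0.924 (inverted image)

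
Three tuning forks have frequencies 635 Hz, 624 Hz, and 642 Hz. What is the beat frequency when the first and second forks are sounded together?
11 Hz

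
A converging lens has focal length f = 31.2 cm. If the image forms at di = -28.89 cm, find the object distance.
1/do = 1/f − 1/di → do = 15 cm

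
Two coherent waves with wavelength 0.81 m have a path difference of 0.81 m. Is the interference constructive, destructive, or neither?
constructive — path difference = 1λ, a whole number of wavelengths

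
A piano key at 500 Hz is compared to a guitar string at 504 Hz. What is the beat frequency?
4 Hz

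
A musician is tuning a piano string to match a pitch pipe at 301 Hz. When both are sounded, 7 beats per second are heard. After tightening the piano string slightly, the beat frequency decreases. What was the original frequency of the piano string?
294 Hz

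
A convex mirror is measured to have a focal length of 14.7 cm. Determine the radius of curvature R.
R = 2|f| = 29.4 cm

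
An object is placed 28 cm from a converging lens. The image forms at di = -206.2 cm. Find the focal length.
1/f = 1/do + 1/di → f = 32.4 cm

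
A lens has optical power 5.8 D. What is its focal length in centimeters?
f = 1/P = 17.24 cm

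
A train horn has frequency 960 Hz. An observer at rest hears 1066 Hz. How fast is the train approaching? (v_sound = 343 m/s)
v_s = v·(1 − f/f_obs) = 34.11 m/s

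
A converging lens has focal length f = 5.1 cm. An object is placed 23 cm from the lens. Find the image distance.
1/di = 1/f − 1/do → di = 6.553 cm (real image)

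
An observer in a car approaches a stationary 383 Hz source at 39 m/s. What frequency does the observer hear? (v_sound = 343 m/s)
f_obs = f·(v + v_o)/v = 426.5 Hz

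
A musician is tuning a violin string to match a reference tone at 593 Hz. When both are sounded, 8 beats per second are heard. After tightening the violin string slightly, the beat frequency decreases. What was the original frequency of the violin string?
585 Hz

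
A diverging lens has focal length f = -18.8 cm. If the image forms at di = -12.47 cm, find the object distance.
1/do = 1/f − 1/di → do = 37.04 cm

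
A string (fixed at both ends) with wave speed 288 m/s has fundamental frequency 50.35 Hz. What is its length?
L = v/(2f₁) = 2.86 m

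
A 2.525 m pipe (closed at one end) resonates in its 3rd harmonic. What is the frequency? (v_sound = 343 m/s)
fₙ = nv/(4L) = 101.9 Hz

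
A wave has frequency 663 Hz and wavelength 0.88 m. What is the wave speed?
v = fλ = 583.4 m/s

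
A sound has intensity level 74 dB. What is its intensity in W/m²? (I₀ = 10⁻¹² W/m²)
I = I₀·10^(β/10) = 2.51 × 10⁻⁵ W/m²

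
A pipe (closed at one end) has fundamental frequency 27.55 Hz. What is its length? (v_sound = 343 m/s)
L = v/(4f₁) = 3.113 m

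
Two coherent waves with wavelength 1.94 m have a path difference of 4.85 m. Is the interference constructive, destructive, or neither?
destructive — path difference = 2.5λ, an odd multiple of λ/2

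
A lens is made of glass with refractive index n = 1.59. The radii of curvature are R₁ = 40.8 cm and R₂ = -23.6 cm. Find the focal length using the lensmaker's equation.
1/f = (n − 1)(1/R₁ − 1/R₂) → f = 25.34 cm (converging lens)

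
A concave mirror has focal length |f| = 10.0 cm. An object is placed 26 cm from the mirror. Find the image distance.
f = +10.0 cm (concave); 1/di = 1/f − 1/do → di = 16.25 cm (real image, in front of mirror)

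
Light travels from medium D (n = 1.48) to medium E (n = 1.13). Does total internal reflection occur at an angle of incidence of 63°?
θc = arcsin(n₂/n₁) = 49.77°; 63° > θc, so yes — total internal reflection.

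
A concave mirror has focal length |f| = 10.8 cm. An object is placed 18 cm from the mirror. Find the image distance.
f = +10.8 cm (concave); 1/di = 1/f − 1/do → di = 27 cm (real image, in front of mirror)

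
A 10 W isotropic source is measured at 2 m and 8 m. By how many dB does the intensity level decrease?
Δβ = 20·log₁₀(r₂/r₁) = 12.04 dB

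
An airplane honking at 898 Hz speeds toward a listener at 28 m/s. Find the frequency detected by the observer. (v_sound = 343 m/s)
f_obs = f·v/(v − v_s) = 977.8 Hz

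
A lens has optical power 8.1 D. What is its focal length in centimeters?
f = 1/P = 12.35 cm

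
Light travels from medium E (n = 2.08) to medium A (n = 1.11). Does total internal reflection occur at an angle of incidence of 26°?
θc = arcsin(n₂/n₁) = 32.25°; 26° < θc, so no — the ray refracts.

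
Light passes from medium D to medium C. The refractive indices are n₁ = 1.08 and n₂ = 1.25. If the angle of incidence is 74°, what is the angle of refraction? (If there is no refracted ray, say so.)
sin θ₂ = (n₁/n₂)·sin θ₁ = 0.8305 → θ₂ = 56.15°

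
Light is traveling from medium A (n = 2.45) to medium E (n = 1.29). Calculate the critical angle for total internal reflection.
θc = arcsin(n₂/n₁) = 31.77°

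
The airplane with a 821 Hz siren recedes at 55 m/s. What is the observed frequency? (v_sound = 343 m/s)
f_obs = f·v/(v + v_s) = 707.5 Hz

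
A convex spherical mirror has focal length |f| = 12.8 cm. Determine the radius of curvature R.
R = 2|f| = 25.6 cm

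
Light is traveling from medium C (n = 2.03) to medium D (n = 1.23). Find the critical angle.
θc = arcsin(n₂/n₁) = 37.29°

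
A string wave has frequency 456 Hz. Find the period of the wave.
T = 1/f = 0.002193 s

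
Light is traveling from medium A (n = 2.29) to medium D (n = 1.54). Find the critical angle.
θc = arcsin(n₂/n₁) = 42.26°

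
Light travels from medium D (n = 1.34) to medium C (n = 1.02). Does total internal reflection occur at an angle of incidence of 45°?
θc = arcsin(n₂/n₁) = 49.57°; 45° < θc, so no — the ray refracts.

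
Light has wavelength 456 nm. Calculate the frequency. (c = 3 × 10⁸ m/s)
f = c/λ = 6.579 × 10¹⁴ Hz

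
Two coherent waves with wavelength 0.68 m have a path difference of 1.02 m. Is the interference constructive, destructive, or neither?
destructive — path difference = 1.5λ, an odd multiple of λ/2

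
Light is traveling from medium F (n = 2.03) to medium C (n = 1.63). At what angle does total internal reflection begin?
θc = arcsin(n₂/n₁) = 53.41°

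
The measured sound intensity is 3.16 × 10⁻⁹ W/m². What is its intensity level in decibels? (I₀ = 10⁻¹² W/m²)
β = 10·log₁₀(I/I₀) = 35 dB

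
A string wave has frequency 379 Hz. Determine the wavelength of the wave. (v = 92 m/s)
λ = v/f = 0.2427 m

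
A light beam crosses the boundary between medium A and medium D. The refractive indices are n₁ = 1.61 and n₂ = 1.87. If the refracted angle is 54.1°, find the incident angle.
sin θ₁ = (n₂/n₁)·sin θ₂ → θ₁ = 70.2°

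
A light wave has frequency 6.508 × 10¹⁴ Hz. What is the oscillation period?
T = 1/f = 1.537 × 10⁻¹⁵ s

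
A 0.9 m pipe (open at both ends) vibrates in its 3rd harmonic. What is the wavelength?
λₙ = 2L/n = 0.6 m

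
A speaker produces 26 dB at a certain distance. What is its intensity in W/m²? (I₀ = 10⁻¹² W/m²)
I = I₀·10^(β/10) = 3.98 × 10⁻¹⁰ W/m²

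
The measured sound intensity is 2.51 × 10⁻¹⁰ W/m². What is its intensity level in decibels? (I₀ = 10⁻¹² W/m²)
β = 10·log₁₀(I/I₀) = 24 dB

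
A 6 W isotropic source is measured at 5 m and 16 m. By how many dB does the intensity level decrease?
Δβ = 20·log₁₀(r₂/r₁) = 10.1 dB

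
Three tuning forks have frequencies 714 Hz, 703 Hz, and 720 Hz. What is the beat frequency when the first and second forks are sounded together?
11 Hz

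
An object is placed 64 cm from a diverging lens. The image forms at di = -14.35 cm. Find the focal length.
1/f = 1/do + 1/di → f = -18.5 cm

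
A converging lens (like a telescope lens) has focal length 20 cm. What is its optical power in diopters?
P = 1/f = 5 D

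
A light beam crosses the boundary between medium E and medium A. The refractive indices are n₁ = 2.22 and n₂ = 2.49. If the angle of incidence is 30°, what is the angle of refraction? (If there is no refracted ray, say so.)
sin θ₂ = (n₁/n₂)·sin θ₁ = 0.4458 → θ₂ = 26.47°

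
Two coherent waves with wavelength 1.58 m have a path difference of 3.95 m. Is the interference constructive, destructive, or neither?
destructive — path difference = 2.5λ, an odd multiple of λ/2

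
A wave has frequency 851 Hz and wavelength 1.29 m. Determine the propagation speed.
v = fλ = 1098 m/s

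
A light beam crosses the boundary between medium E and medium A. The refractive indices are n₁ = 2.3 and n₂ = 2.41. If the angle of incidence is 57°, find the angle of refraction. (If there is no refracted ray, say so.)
sin θ₂ = (n₁/n₂)·sin θ₁ = 0.8004 → θ₂ = 53.17°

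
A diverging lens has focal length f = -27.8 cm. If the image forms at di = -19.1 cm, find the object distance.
1/do = 1/f − 1/di → do = 61.03 cm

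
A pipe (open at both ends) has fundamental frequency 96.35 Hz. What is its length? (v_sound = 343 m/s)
L = v/(2f₁) = 1.78 m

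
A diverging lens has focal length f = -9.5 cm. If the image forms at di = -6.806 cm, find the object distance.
1/do = 1/f − 1/di → do = 24 cm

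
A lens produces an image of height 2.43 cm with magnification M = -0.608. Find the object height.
ho = |hi|/|M| = 3.997 cm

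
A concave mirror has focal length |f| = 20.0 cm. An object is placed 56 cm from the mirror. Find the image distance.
f = +20.0 cm (concave); 1/di = 1/f − 1/do → di = 31.11 cm (real image, in front of mirror)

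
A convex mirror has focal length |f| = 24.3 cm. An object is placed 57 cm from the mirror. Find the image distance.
f = −24.3 cm (convex); 1/di = 1/f − 1/do → di = -17.04 cm (virtual image, behind mirror)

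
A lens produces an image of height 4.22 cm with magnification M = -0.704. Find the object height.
ho = |hi|/|M| = 5.994 cm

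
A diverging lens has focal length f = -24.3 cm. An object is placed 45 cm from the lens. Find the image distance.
1/di = 1/f − 1/do → di = -15.78 cm (virtual image)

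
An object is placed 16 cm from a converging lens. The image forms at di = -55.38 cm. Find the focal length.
1/f = 1/do + 1/di → f = 22.5 cm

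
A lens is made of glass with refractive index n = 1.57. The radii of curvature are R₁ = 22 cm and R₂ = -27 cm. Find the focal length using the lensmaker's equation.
1/f = (n − 1)(1/R₁ − 1/R₂) → f = 21.27 cm (converging lens)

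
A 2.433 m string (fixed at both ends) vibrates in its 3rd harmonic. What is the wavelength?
λₙ = 2L/n = 1.622 m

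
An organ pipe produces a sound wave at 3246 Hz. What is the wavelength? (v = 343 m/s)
λ = v/f = 0.1057 m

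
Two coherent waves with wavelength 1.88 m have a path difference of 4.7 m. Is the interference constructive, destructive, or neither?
destructive — path difference = 2.5λ, an odd multiple of λ/2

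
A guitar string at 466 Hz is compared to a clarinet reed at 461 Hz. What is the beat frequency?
5 Hz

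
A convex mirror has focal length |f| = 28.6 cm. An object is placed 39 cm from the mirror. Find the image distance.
f = −28.6 cm (convex); 1/di = 1/f − 1/do → di = -16.5 cm (virtual image, behind mirror)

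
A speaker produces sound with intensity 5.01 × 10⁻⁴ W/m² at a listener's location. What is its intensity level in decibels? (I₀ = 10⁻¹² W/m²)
β = 10·log₁₀(I/I₀) = 87 dB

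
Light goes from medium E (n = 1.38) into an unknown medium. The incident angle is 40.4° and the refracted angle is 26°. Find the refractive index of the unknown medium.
n₂ = n₁·sin θ₁ / sin θ₂ = 2.04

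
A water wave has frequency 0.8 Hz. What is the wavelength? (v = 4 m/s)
λ = v/f = 5 m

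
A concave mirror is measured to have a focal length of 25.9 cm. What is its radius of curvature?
R = 2|f| = 51.8 cm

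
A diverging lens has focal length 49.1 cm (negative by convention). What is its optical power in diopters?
P = 1/f = -2.037 D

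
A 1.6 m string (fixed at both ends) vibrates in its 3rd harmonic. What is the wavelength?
λₙ = 2L/n = 1.067 m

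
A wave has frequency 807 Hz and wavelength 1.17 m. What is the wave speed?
v = fλ = 944.2 m/s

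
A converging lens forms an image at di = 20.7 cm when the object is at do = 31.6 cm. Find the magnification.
M = −di/do = -0.6551 (inverted image)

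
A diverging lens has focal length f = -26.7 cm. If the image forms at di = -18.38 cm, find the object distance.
1/do = 1/f − 1/di → do = 58.98 cm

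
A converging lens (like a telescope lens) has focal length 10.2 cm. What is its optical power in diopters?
P = 1/f = 9.804 D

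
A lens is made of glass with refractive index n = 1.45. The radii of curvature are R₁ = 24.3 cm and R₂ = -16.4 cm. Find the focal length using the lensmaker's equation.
1/f = (n − 1)(1/R₁ − 1/R₂) → f = 21.76 cm (converging lens)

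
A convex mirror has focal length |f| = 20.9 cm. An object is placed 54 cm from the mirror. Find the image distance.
f = −20.9 cm (convex); 1/di = 1/f − 1/do → di = -15.07 cm (virtual image, behind mirror)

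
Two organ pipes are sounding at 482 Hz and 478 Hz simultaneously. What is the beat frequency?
4 Hz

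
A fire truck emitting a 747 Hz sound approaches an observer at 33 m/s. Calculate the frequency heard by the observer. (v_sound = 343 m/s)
f_obs = f·v/(v − v_s) = 826.5 Hz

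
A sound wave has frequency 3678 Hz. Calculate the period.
T = 1/f = 2.719 × 10⁻⁴ s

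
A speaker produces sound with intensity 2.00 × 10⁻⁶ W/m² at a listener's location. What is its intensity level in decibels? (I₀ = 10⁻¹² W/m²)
β = 10·log₁₀(I/I₀) = 63.01 dB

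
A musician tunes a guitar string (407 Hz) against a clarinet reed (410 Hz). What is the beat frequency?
3 Hz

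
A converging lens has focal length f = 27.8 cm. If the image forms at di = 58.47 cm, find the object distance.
1/do = 1/f − 1/di → do = 53 cm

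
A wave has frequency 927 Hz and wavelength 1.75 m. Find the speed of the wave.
v = fλ = 1622 m/s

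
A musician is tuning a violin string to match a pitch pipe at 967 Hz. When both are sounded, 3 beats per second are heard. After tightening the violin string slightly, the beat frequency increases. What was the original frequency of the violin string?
970 Hz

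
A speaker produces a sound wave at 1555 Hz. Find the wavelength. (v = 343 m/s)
λ = v/f = 0.2206 m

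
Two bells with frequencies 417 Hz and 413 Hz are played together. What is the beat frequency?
4 Hz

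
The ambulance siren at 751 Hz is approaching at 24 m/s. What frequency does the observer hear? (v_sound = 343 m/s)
f_obs = f·v/(v − v_s) = 807.5 Hz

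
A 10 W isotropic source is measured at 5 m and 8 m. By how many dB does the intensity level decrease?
Δβ = 20·log₁₀(r₂/r₁) = 4.082 dB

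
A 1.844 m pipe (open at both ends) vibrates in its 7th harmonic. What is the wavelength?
λₙ = 2L/n = 0.5269 m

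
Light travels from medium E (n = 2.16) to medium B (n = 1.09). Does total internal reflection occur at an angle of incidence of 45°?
θc = arcsin(n₂/n₁) = 30.31°; 45° > θc, so yes — total internal reflection.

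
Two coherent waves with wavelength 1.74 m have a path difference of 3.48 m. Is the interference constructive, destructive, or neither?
constructive — path difference = 2λ, a whole number of wavelengths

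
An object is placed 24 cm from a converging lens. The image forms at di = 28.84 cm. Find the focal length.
1/f = 1/do + 1/di → f = 13.1 cm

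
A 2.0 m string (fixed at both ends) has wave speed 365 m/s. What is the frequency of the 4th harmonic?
fₙ = nv/(2L) = 365 Hz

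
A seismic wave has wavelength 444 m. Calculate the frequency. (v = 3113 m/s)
f = v/λ = 7.011 Hz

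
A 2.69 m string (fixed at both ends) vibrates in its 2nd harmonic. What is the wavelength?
λₙ = 2L/n = 2.69 m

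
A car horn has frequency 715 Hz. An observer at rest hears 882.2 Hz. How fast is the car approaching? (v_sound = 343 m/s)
v_s = v·(1 − f/f_obs) = 65.01 m/s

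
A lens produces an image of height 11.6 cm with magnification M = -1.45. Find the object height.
ho = |hi|/|M| = 8 cm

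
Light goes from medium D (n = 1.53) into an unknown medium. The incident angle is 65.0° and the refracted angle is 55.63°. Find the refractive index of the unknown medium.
n₂ = n₁·sin θ₁ / sin θ₂ = 1.68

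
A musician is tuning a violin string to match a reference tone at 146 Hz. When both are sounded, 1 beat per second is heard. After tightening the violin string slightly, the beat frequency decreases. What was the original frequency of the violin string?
145 Hz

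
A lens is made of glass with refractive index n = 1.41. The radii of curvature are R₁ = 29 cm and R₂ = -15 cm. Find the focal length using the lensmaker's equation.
1/f = (n − 1)(1/R₁ − 1/R₂) → f = 24.11 cm (converging lens)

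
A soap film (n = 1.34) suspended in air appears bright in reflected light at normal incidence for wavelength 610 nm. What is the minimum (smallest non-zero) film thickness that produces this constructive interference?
2nt = (m − ½)λ with m = 1 → t = (m − ½)λ/(2n) = 113.8 nm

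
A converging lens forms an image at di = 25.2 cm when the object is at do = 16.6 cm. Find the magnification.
M = −di/do = -1.518 (inverted image)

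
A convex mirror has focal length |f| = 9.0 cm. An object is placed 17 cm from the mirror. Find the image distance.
f = −9.0 cm (convex); 1/di = 1/f − 1/do → di = -5.885 cm (virtual image, behind mirror)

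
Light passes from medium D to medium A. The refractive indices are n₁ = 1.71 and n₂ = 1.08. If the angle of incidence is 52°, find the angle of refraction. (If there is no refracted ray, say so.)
sin θ₂ = (n₁/n₂)·sin θ₁ = 1.248 > 1, so there is no refracted ray — the light undergoes total internal reflection.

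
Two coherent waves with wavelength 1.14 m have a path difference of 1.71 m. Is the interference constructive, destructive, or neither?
destructive — path difference = 1.5λ, an odd multiple of λ/2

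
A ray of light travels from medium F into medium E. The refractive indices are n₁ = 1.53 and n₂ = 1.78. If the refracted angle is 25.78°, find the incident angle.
sin θ₁ = (n₂/n₁)·sin θ₂ → θ₁ = 30.4°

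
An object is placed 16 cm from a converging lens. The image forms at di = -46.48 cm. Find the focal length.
1/f = 1/do + 1/di → f = 24.4 cm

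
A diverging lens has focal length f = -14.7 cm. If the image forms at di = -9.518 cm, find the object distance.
1/do = 1/f − 1/di → do = 27 cm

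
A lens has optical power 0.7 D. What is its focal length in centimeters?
f = 1/P = 142.9 cm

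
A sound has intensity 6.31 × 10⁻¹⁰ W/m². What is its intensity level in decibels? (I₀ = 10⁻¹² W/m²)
β = 10·log₁₀(I/I₀) = 28 dB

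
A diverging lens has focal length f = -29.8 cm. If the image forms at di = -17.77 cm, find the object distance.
1/do = 1/f − 1/di → do = 44.02 cm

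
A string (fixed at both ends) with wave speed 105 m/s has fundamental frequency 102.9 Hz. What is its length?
L = v/(2f₁) = 0.5102 m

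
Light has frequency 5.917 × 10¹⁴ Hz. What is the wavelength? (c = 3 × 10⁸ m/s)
λ = c/f = 507 nm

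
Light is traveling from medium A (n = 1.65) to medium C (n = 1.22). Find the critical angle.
θc = arcsin(n₂/n₁) = 47.68°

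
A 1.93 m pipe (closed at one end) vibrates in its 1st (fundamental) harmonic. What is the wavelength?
λₙ = 4L/n = 7.72 m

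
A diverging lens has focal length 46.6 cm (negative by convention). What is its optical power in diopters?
P = 1/f = -2.146 D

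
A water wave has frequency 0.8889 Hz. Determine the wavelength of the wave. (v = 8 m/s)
λ = v/f = 9 m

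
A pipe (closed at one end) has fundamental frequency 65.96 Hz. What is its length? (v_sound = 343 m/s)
L = v/(4f₁) = 1.3 m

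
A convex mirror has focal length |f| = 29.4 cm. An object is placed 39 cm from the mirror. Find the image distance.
f = −29.4 cm (convex); 1/di = 1/f − 1/do → di = -16.76 cm (virtual image, behind mirror)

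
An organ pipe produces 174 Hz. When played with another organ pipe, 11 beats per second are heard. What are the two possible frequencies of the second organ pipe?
f₂ = 174 ± 11 Hz → 185 Hz or 163 Hz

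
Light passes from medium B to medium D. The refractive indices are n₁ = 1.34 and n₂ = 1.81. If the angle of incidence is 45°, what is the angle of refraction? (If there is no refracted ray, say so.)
sin θ₂ = (n₁/n₂)·sin θ₁ = 0.5235 → θ₂ = 31.57°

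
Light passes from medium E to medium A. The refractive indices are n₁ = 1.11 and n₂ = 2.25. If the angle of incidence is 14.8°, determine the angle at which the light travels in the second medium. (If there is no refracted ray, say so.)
sin θ₂ = (n₁/n₂)·sin θ₁ = 0.126 → θ₂ = 7.24°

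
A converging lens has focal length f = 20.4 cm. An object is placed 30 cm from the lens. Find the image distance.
1/di = 1/f − 1/do → di = 63.75 cm (real image)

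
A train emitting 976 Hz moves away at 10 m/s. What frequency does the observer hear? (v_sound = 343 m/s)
f_obs = f·v/(v + v_s) = 948.4 Hz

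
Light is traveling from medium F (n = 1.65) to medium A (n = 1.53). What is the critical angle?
θc = arcsin(n₂/n₁) = 68.01°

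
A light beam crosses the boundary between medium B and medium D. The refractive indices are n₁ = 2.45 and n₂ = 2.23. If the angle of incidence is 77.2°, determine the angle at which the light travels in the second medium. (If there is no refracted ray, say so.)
sin θ₂ = (n₁/n₂)·sin θ₁ = 1.071 > 1, so there is no refracted ray — the light undergoes total internal reflection.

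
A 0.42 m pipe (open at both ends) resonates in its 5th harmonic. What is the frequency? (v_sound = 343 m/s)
fₙ = nv/(2L) = 2042 Hz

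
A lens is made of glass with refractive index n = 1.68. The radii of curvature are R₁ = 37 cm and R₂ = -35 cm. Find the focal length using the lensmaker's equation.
1/f = (n − 1)(1/R₁ − 1/R₂) → f = 26.45 cm (converging lens)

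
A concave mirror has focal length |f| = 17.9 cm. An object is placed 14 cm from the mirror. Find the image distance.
f = +17.9 cm (concave); 1/di = 1/f − 1/do → di = -64.26 cm (virtual image, behind mirror)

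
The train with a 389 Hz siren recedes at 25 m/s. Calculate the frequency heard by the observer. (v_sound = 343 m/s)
f_obs = f·v/(v + v_s) = 362.6 Hz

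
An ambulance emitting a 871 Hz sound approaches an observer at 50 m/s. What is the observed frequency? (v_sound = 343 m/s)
f_obs = f·v/(v − v_s) = 1020 Hz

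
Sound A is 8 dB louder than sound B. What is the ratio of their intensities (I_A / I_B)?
I_A/I_B = 10^(Δβ/10) = 6.31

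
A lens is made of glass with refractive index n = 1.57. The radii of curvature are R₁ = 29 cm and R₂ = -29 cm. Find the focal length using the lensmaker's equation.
1/f = (n − 1)(1/R₁ − 1/R₂) → f = 25.44 cm (converging lens)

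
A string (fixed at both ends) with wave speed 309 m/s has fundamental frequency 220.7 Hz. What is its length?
L = v/(2f₁) = 0.7 m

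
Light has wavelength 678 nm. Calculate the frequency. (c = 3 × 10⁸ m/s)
f = c/λ = 4.425 × 10¹⁴ Hz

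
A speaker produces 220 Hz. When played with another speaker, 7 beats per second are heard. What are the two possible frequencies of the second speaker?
f₂ = 220 ± 7 Hz → 227 Hz or 213 Hz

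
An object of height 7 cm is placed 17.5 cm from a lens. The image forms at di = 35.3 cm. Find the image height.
hi = (-di/do) × ho = -14.12 cm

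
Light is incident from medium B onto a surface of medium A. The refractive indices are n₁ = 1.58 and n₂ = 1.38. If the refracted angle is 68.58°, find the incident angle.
sin θ₁ = (n₂/n₁)·sin θ₂ → θ₁ = 54.4°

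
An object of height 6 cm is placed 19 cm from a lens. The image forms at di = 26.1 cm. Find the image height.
hi = (-di/do) × ho = -8.242 cm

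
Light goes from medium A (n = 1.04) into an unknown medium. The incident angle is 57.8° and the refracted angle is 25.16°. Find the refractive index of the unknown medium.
n₂ = n₁·sin θ₁ / sin θ₂ = 2.07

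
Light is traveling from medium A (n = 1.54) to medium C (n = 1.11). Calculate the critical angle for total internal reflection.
θc = arcsin(n₂/n₁) = 46.12°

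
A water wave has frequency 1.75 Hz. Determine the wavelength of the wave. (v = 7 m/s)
λ = v/f = 4 m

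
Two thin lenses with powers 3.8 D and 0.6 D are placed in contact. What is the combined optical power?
P_total = P₁ + P₂ = 4.4 D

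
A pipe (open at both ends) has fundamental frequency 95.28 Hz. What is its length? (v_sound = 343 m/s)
L = v/(2f₁) = 1.8 m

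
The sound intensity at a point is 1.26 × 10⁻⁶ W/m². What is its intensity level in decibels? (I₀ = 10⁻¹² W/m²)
β = 10·log₁₀(I/I₀) = 61 dB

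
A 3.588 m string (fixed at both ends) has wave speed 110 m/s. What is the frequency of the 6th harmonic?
fₙ = nv/(2L) = 91.97 Hz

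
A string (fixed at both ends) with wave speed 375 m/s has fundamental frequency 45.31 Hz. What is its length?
L = v/(2f₁) = 4.138 m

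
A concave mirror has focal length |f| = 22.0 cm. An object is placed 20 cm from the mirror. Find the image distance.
f = +22.0 cm (concave); 1/di = 1/f − 1/do → di = -220 cm (virtual image, behind mirror)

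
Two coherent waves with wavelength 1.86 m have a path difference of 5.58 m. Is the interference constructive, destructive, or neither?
constructive — path difference = 3λ, a whole number of wavelengths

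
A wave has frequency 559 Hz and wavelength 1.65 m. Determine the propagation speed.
v = fλ = 922.3 m/s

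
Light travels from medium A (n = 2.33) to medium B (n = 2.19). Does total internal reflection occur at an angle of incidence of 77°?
θc = arcsin(n₂/n₁) = 70.04°; 77° > θc, so yes — total internal reflection.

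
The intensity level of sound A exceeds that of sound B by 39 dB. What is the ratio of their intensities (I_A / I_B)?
I_A/I_B = 10^(Δβ/10) = 7943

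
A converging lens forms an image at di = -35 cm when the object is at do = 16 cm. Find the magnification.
M = −di/do = 2.188 (upright image)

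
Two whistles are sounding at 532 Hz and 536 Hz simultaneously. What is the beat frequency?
4 Hz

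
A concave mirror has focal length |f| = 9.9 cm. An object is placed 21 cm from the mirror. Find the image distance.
f = +9.9 cm (concave); 1/di = 1/f − 1/do → di = 18.73 cm (real image, in front of mirror)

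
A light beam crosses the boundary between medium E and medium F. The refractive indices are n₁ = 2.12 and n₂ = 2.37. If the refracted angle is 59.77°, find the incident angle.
sin θ₁ = (n₂/n₁)·sin θ₂ → θ₁ = 74.99°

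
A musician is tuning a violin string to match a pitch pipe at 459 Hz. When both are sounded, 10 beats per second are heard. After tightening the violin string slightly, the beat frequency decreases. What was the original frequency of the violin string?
449 Hz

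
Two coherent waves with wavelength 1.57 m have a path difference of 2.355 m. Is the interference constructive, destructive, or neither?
destructive — path difference = 1.5λ, an odd multiple of λ/2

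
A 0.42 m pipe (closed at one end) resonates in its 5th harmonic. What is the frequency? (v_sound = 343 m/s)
fₙ = nv/(4L) = 1021 Hz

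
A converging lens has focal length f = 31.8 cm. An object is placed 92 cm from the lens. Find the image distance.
1/di = 1/f − 1/do → di = 48.6 cm (real image)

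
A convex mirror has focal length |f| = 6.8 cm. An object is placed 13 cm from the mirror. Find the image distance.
f = −6.8 cm (convex); 1/di = 1/f − 1/do → di = -4.465 cm (virtual image, behind mirror)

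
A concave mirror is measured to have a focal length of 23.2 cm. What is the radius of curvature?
R = 2|f| = 46.4 cm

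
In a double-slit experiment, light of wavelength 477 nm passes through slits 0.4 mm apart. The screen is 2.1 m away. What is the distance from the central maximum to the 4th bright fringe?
y = mλL/d = 10.02 mm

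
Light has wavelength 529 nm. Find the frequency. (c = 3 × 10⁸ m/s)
f = c/λ = 5.671 × 10¹⁴ Hz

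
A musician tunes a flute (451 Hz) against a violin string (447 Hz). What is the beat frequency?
4 Hz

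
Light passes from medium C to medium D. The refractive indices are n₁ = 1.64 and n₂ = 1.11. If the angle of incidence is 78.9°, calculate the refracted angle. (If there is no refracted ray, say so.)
sin θ₂ = (n₁/n₂)·sin θ₁ = 1.45 > 1, so there is no refracted ray — the light undergoes total internal reflection.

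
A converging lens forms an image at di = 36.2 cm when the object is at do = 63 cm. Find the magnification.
M = −di/do = -0.5746 (inverted image)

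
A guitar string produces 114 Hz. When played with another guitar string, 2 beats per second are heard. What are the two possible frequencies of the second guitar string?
f₂ = 114 ± 2 Hz → 116 Hz or 112 Hz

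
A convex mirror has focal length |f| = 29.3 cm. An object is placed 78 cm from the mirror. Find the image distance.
f = −29.3 cm (convex); 1/di = 1/f − 1/do → di = -21.3 cm (virtual image, behind mirror)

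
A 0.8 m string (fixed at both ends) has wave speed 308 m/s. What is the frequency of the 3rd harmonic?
fₙ = nv/(2L) = 577.5 Hz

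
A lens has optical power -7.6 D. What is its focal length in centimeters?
f = 1/P = -13.16 cm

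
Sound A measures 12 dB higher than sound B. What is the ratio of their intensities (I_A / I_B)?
I_A/I_B = 10^(Δβ/10) = 15.85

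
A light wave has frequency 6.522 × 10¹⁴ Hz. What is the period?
T = 1/f = 1.533 × 10⁻¹⁵ s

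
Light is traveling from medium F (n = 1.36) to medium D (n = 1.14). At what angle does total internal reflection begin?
θc = arcsin(n₂/n₁) = 56.95°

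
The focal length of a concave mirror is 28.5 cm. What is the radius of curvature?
R = 2|f| = 57 cm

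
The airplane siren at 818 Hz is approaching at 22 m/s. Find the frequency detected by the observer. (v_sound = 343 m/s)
f_obs = f·v/(v − v_s) = 874.1 Hz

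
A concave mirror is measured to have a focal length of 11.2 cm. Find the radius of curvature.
R = 2|f| = 22.4 cm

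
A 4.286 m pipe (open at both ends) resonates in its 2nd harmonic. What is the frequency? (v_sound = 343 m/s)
fₙ = nv/(2L) = 80.03 Hz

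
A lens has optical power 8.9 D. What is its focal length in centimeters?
f = 1/P = 11.24 cm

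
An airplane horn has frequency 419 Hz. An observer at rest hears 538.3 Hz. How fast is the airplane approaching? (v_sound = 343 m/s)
v_s = v·(1 − f/f_obs) = 76.02 m/s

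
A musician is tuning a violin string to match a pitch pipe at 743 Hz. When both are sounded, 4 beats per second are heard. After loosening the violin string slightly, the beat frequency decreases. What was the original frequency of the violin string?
747 Hz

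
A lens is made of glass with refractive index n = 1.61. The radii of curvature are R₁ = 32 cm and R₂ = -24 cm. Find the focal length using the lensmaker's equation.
1/f = (n − 1)(1/R₁ − 1/R₂) → f = 22.48 cm (converging lens)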